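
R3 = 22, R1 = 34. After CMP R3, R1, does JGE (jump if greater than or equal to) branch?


Trace:
  R3 = 22, R1 = 34
  CMP R3, R1  → compares 22 vs 34
  JGE checks: is 22 greater than or equal to 34?
  22 < 34, so condition is false
Branch taken: No

No


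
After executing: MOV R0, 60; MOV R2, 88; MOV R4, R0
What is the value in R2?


Register state trace:
  MOV R0, 60  → R0 = 60
  MOV R2, 88  → R2 = 88
  MOV R4, R0  → R4 = 60
Final: R2 = 88

88


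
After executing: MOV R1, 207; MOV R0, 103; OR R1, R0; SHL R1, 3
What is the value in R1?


Register state trace:
  MOV R1, 207  → R1 = 207 (0b11001111)
  MOV R0, 103  → R0 = 103 (0b01100111)
  OR R1, R0  → R1 = 207 OR 103 = 239 (0b11101111)
  SHL R1, 3  → R1 = 239 << 3 = 1912
Final: R1 = 1912

1912


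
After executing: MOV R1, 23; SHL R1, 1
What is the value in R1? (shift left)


Register state trace:
  MOV R1, 23  → R1 = 23
  SHL R1, 1  → R1 = 23 << 1 = 23 * 2^1 = 46
Final: R1 = 46

46


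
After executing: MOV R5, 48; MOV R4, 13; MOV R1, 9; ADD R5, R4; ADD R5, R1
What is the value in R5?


Register state trace:
  MOV R5, 48  → R5 = 48
  MOV R4, 13  → R4 = 13
  MOV R1, 9  → R1 = 9
  ADD R5, R4  → R5 = 48 + 13 = 61
  ADD R5, R1  → R5 = 61 + 9 = 70
Final: R5 = 70

70


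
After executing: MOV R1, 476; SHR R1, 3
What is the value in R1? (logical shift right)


Register state trace:
  MOV R1, 476  → R1 = 476
  SHR R1, 3  → R1 = 476 >> 3 = 476 // 2^3 = 59
Final: R1 = 59

59


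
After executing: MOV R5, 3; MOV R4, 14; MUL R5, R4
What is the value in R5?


Register state trace:
  MOV R5, 3  → R5 = 3
  MOV R4, 14  → R4 = 14
  MUL R5, R4  → R5 = 3 * 14 = 42
Final: R5 = 42

42


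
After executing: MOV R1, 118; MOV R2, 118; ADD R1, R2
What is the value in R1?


Register state trace:
  MOV R1, 118  → R1 = 118
  MOV R2, 118  → R2 = 118
  ADD R1, R2  → R1 = 118 + 118 = 236
Final: R1 = 236

236


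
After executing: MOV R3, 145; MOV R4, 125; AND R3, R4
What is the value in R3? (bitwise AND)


Register state trace:
  MOV R3, 145  → R3 = 145 (0b10010001)
  MOV R4, 125  → R4 = 125 (0b01111101)
  AND R3, R4  → R3 = 145 AND 125 = 17 (0b00010001)
Final: R3 = 17

17


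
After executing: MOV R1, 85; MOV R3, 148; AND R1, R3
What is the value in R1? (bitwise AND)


Register state trace:
  MOV R1, 85  → R1 = 85 (0b01010101)
  MOV R3, 148  → R3 = 148 (0b10010100)
  AND R1, R3  → R1 = 85 AND 148 = 20 (0b00010100)
Final: R1 = 20

20


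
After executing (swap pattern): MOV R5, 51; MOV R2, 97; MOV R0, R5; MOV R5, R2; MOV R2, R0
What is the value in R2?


Register state trace (swap pattern):
  MOV R5, 51  → R5 = 51
  MOV R2, 97  → R2 = 97
  MOV R0, R5  → R0 = 51  (save R5)
  MOV R5, R2  → R5 = 97  (R5 gets R2's value)
  MOV R2, R0  → R2 = 51  (R2 gets saved value)
Final: R2 = 51

51


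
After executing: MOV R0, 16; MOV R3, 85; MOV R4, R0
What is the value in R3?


Register state trace:
  MOV R0, 16  → R0 = 16
  MOV R3, 85  → R3 = 85
  MOV R4, R0  → R4 = 16
Final: R3 = 85

85


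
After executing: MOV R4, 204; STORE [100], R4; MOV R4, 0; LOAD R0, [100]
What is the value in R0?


Register and memory trace:
  MOV R4, 204  → R4 = 204
  STORE [100], R4  → mem[100] = 204
  MOV R4, 0  → R4 = 0
  LOAD R0, [100]  → R0 = mem[100] = 204
Final: R0 = 204

204


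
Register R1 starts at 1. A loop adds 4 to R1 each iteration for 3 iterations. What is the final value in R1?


Starting value: R1 = 1
  Iter 1: R1 = 1 + 4 = 5
  Iter 2: R1 = 5 + 4 = 9
  Iter 3: R1 = 9 + 4 = 13
Final: R1 = 13

13


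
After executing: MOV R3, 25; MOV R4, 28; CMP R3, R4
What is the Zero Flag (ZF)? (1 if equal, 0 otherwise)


Register state trace:
  MOV R3, 25  → R3 = 25
  MOV R4, 28  → R4 = 28
  CMP R3, R4  → computes 25 - 28 = -3
  Result is nonzero, so values are not equal
ZF = 0

0


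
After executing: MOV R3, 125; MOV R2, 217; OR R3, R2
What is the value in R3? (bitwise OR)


Register state trace:
  MOV R3, 125  → R3 = 125 (0b01111101)
  MOV R2, 217  → R2 = 217 (0b11011001)
  OR R3, R2   → R3 = 125 OR 217 = 253 (0b11111101)
Final: R3 = 253

253


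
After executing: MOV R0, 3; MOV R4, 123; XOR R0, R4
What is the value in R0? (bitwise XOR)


Register state trace:
  MOV R0, 3  → R0 = 3 (0b00000011)
  MOV R4, 123  → R4 = 123 (0b01111011)
  XOR R0, R4  → R0 = 3 XOR 123 = 120 (0b01111000)
Final: R0 = 120

120


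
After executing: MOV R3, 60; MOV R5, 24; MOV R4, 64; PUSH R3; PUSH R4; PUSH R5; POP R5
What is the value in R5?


Stack trace (top is rightmost):
  MOV R3, 60  → R3 = 60
  MOV R5, 24  → R5 = 24
  MOV R4, 64  → R4 = 64
  PUSH R3  → stack: [60]
  PUSH R4  → stack: [60, 64]
  PUSH R5  → stack: [60, 64, 24]
  POP R5  → R5 = 24, stack: [60, 64]
Final: R5 = 24

24


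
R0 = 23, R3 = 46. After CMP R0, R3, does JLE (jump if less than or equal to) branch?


Trace:
  R0 = 23, R3 = 46
  CMP R0, R3  → compares 23 vs 46
  JLE checks: is 23 less than or equal to 46?
  23 < 46, so condition is true
Branch taken: Yes

Yes


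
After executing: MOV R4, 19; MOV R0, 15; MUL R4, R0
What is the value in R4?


Register state trace:
  MOV R4, 19  → R4 = 19
  MOV R0, 15  → R0 = 15
  MUL R4, R0  → R4 = 19 * 15 = 285
Final: R4 = 285

285


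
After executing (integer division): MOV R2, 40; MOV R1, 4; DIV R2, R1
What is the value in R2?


Register state trace:
  MOV R2, 40  → R2 = 40
  MOV R1, 4  → R1 = 4
  DIV R2, R1  → R2 = 40 // 4 = 10
Final: R2 = 10

10


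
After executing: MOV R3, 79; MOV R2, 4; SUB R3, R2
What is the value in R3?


Register state trace:
  MOV R3, 79  → R3 = 79
  MOV R2, 4  → R2 = 4
  SUB R3, R2  → R3 = 79 - 4 = 75
Final: R3 = 75

75


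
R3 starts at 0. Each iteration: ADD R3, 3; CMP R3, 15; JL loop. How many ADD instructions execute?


Loop trace (R3 starts at 0, target 15, step 3):
  ADD #1: R3 = 0 + 3 = 3  → 3 < 15, loop
  ADD #2: R3 = 3 + 3 = 6  → 6 < 15, loop
  ADD #3: R3 = 6 + 3 = 9  → 9 < 15, loop
  ADD #4: R3 = 9 + 3 = 12  → 12 < 15, loop
  ADD #5: R3 = 12 + 3 = 15  → 15 >= 15, exit
Total ADD instructions: 5

5


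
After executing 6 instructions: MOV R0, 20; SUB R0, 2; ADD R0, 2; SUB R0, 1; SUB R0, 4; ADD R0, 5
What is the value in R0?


Register state trace:
  MOV R0, 20  → R0 = 20
  SUB R0, 2  → R0 = 20 - 2 = 18
  ADD R0, 2  → R0 = 18 + 2 = 20
  SUB R0, 1  → R0 = 20 - 1 = 19
  SUB R0, 4  → R0 = 19 - 4 = 15
  ADD R0, 5  → R0 = 15 + 5 = 20
Final: R0 = 20

20


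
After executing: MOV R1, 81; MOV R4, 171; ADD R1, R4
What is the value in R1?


Register state trace:
  MOV R1, 81  → R1 = 81
  MOV R4, 171  → R4 = 171
  ADD R1, R4  → R1 = 81 + 171 = 252
Final: R1 = 252

252


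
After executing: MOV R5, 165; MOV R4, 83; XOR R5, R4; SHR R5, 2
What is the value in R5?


Register state trace:
  MOV R5, 165  → R5 = 165 (0b10100101)
  MOV R4, 83  → R4 = 83 (0b01010011)
  XOR R5, R4  → R5 = 165 XOR 83 = 246 (0b11110110)
  SHR R5, 2  → R5 = 246 >> 2 = 61
Final: R5 = 61

61


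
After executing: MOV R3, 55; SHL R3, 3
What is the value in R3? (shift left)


Register state trace:
  MOV R3, 55  → R3 = 55
  SHL R3, 3  → R3 = 55 << 3 = 55 * 2^3 = 440
Final: R3 = 440

440


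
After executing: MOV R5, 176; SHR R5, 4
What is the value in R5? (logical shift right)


Register state trace:
  MOV R5, 176  → R5 = 176
  SHR R5, 4  → R5 = 176 >> 4 = 176 // 2^4 = 11
Final: R5 = 11

11


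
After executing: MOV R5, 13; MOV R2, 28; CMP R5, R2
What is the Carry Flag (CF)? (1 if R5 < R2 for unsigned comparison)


Register state trace:
  MOV R5, 13  → R5 = 13
  MOV R2, 28  → R2 = 28
  CMP R5, R2  → unsigned 13 - 28: borrow occurs
  13 < 28, so CF = 1
CF = 1

1


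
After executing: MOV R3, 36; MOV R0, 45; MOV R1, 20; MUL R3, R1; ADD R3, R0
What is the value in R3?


Register state trace:
  MOV R3, 36  → R3 = 36
  MOV R0, 45  → R0 = 45
  MOV R1, 20  → R1 = 20
  MUL R3, R1  → R3 = 36 * 20 = 720
  ADD R3, R0  → R3 = 720 + 45 = 765
Final: R3 = 765

765


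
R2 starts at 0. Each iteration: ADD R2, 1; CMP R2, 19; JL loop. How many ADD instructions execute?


Loop trace (R2 starts at 0, target 19, step 1):
  ADD #1: R2 = 0 + 1 = 1  → 1 < 19, loop
  ADD #2: R2 = 1 + 1 = 2  → 2 < 19, loop
  ADD #3: R2 = 2 + 1 = 3  → 3 < 19, loop
  ADD #4: R2 = 3 + 1 = 4  → 4 < 19, loop
  ADD #5: R2 = 4 + 1 = 5  → 5 < 19, loop
  ADD #6: R2 = 5 + 1 = 6  → 6 < 19, loop
  ADD #7: R2 = 6 + 1 = 7  → 7 < 19, loop
  ADD #8: R2 = 7 + 1 = 8  → 8 < 19, loop
  ADD #9: R2 = 8 + 1 = 9  → 9 < 19, loop
  ADD #10: R2 = 9 + 1 = 10  → 10 < 19, loop
  ADD #11: R2 = 10 + 1 = 11  → 11 < 19, loop
  ADD #12: R2 = 11 + 1 = 12  → 12 < 19, loop
  ADD #13: R2 = 12 + 1 = 13  → 13 < 19, loop
  ADD #14: R2 = 13 + 1 = 14  → 14 < 19, loop
  ADD #15: R2 = 14 + 1 = 15  → 15 < 19, loop
  ADD #16: R2 = 15 + 1 = 16  → 16 < 19, loop
  ADD #17: R2 = 16 + 1 = 17  → 17 < 19, loop
  ADD #18: R2 = 17 + 1 = 18  → 18 < 19, loop
  ADD #19: R2 = 18 + 1 = 19  → 19 >= 19, exit
Total ADD instructions: 19

19


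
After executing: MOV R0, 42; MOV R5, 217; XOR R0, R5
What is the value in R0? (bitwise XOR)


Register state trace:
  MOV R0, 42  → R0 = 42 (0b00101010)
  MOV R5, 217  → R5 = 217 (0b11011001)
  XOR R0, R5  → R0 = 42 XOR 217 = 243 (0b11110011)
Final: R0 = 243

243


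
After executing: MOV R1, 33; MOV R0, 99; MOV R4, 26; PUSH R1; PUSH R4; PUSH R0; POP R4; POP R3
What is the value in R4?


Stack trace (top is rightmost):
  MOV R1, 33  → R1 = 33
  MOV R0, 99  → R0 = 99
  MOV R4, 26  → R4 = 26
  PUSH R1  → stack: [33]
  PUSH R4  → stack: [33, 26]
  PUSH R0  → stack: [33, 26, 99]
  POP R4  → R4 = 99, stack: [33, 26]
  POP R3  → R3 = 26, stack: [33]
Final: R4 = 99

99


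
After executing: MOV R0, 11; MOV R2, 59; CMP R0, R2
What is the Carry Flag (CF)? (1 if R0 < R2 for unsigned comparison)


Register state trace:
  MOV R0, 11  → R0 = 11
  MOV R2, 59  → R2 = 59
  CMP R0, R2  → unsigned 11 - 59: borrow occurs
  11 < 59, so CF = 1
CF = 1

1


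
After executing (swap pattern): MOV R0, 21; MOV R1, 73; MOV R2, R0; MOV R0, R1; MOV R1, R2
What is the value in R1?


Register state trace (swap pattern):
  MOV R0, 21  → R0 = 21
  MOV R1, 73  → R1 = 73
  MOV R2, R0  → R2 = 21  (save R0)
  MOV R0, R1  → R0 = 73  (R0 gets R1's value)
  MOV R1, R2  → R1 = 21  (R1 gets saved value)
Final: R1 = 21

21


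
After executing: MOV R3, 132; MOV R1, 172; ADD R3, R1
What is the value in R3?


Register state trace:
  MOV R3, 132  → R3 = 132
  MOV R1, 172  → R1 = 172
  ADD R3, R1  → R3 = 132 + 172 = 304
Final: R3 = 304

304


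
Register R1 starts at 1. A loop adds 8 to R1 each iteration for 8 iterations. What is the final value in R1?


Starting value: R1 = 1
  Iter 1: R1 = 1 + 8 = 9
  Iter 2: R1 = 9 + 8 = 17
  Iter 3: R1 = 17 + 8 = 25
  Iter 4: R1 = 25 + 8 = 33
  Iter 5: R1 = 33 + 8 = 41
  Iter 6: R1 = 41 + 8 = 49
  Iter 7: R1 = 49 + 8 = 57
  Iter 8: R1 = 57 + 8 = 65
Final: R1 = 65

65


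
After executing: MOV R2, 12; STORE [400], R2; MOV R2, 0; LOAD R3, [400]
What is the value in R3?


Register and memory trace:
  MOV R2, 12  → R2 = 12
  STORE [400], R2  → mem[400] = 12
  MOV R2, 0  → R2 = 0
  LOAD R3, [400]  → R3 = mem[400] = 12
Final: R3 = 12

12


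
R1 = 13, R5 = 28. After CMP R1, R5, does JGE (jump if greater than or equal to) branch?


Trace:
  R1 = 13, R5 = 28
  CMP R1, R5  → compares 13 vs 28
  JGE checks: is 13 greater than or equal to 28?
  13 < 28, so condition is false
Branch taken: No

No


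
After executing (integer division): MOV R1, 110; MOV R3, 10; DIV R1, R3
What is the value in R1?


Register state trace:
  MOV R1, 110  → R1 = 110
  MOV R3, 10  → R3 = 10
  DIV R1, R3  → R1 = 110 // 10 = 11
Final: R1 = 11

11


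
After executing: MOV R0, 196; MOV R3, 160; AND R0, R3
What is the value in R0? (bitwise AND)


Register state trace:
  MOV R0, 196  → R0 = 196 (0b11000100)
  MOV R3, 160  → R3 = 160 (0b10100000)
  AND R0, R3  → R0 = 196 AND 160 = 128 (0b10000000)
Final: R0 = 128

128


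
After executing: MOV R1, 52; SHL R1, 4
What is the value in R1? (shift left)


Register state trace:
  MOV R1, 52  → R1 = 52
  SHL R1, 4  → R1 = 52 << 4 = 52 * 2^4 = 832
Final: R1 = 832

832


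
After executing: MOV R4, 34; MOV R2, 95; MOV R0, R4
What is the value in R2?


Register state trace:
  MOV R4, 34  → R4 = 34
  MOV R2, 95  → R2 = 95
  MOV R0, R4  → R0 = 34
Final: R2 = 95

95


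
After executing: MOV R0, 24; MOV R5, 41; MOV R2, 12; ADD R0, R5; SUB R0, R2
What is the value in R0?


Register state trace:
  MOV R0, 24  → R0 = 24
  MOV R5, 41  → R5 = 41
  MOV R2, 12  → R2 = 12
  ADD R0, R5  → R0 = 24 + 41 = 65
  SUB R0, R2  → R0 = 65 - 12 = 53
Final: R0 = 53

53


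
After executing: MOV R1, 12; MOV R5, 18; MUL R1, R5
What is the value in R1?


Register state trace:
  MOV R1, 12  → R1 = 12
  MOV R5, 18  → R5 = 18
  MUL R1, R5  → R1 = 12 * 18 = 216
Final: R1 = 216

216


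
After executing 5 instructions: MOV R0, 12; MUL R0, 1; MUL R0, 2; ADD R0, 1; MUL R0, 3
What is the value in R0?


Register state trace:
  MOV R0, 12  → R0 = 12
  MUL R0, 1  → R0 = 12 * 1 = 12
  MUL R0, 2  → R0 = 12 * 2 = 24
  ADD R0, 1  → R0 = 24 + 1 = 25
  MUL R0, 3  → R0 = 25 * 3 = 75
Final: R0 = 75

75


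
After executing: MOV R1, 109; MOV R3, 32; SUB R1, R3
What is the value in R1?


Register state trace:
  MOV R1, 109  → R1 = 109
  MOV R3, 32  → R3 = 32
  SUB R1, R3  → R1 = 109 - 32 = 77
Final: R1 = 77

77


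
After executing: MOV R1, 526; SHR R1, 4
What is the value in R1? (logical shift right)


Register state trace:
  MOV R1, 526  → R1 = 526
  SHR R1, 4  → R1 = 526 >> 4 = 526 // 2^4 = 32
Final: R1 = 32

32


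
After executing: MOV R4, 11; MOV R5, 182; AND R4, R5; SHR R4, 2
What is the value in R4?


Register state trace:
  MOV R4, 11  → R4 = 11 (0b00001011)
  MOV R5, 182  → R5 = 182 (0b10110110)
  AND R4, R5  → R4 = 11 AND 182 = 2 (0b00000010)
  SHR R4, 2  → R4 = 2 >> 2 = 0
Final: R4 = 0

0


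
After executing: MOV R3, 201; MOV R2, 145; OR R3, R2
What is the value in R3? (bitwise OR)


Register state trace:
  MOV R3, 201  → R3 = 201 (0b11001001)
  MOV R2, 145  → R2 = 145 (0b10010001)
  OR R3, R2   → R3 = 201 OR 145 = 217 (0b11011001)
Final: R3 = 217

217


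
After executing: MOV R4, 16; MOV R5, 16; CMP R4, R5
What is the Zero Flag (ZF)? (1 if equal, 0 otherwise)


Register state trace:
  MOV R4, 16  → R4 = 16
  MOV R5, 16  → R5 = 16
  CMP R4, R5  → computes 16 - 16 = 0
  Result is zero, so values are equal
ZF = 1

1


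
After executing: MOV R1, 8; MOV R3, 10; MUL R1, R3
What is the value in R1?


Register state trace:
  MOV R1, 8  → R1 = 8
  MOV R3, 10  → R3 = 10
  MUL R1, R3  → R1 = 8 * 10 = 80
Final: R1 = 80

80


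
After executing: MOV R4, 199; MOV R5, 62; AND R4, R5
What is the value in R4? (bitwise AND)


Register state trace:
  MOV R4, 199  → R4 = 199 (0b11000111)
  MOV R5, 62  → R5 = 62 (0b00111110)
  AND R4, R5  → R4 = 199 AND 62 = 6 (0b00000110)
Final: R4 = 6

6


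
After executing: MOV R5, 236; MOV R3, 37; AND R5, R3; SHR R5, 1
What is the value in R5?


Register state trace:
  MOV R5, 236  → R5 = 236 (0b11101100)
  MOV R3, 37  → R3 = 37 (0b00100101)
  AND R5, R3  → R5 = 236 AND 37 = 36 (0b00100100)
  SHR R5, 1  → R5 = 36 >> 1 = 18
Final: R5 = 18

18


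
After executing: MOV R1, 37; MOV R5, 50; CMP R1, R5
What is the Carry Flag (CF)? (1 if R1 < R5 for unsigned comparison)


Register state trace:
  MOV R1, 37  → R1 = 37
  MOV R5, 50  → R5 = 50
  CMP R1, R5  → unsigned 37 - 50: borrow occurs
  37 < 50, so CF = 1
CF = 1

1


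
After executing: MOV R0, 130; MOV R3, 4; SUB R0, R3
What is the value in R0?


Register state trace:
  MOV R0, 130  → R0 = 130
  MOV R3, 4  → R3 = 4
  SUB R0, R3  → R0 = 130 - 4 = 126
Final: R0 = 126

126


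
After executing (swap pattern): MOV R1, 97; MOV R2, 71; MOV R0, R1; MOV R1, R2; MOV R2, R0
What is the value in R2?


Register state trace (swap pattern):
  MOV R1, 97  → R1 = 97
  MOV R2, 71  → R2 = 71
  MOV R0, R1  → R0 = 97  (save R1)
  MOV R1, R2  → R1 = 71  (R1 gets R2's value)
  MOV R2, R0  → R2 = 97  (R2 gets saved value)
Final: R2 = 97

97


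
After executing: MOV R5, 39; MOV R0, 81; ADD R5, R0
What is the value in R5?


Register state trace:
  MOV R5, 39  → R5 = 39
  MOV R0, 81  → R0 = 81
  ADD R5, R0  → R5 = 39 + 81 = 120
Final: R5 = 120

120


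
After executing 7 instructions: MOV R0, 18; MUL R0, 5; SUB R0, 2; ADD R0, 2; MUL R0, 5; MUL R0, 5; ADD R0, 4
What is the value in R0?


Register state trace:
  MOV R0, 18  → R0 = 18
  MUL R0, 5  → R0 = 18 * 5 = 90
  SUB R0, 2  → R0 = 90 - 2 = 88
  ADD R0, 2  → R0 = 88 + 2 = 90
  MUL R0, 5  → R0 = 90 * 5 = 450
  MUL R0, 5  → R0 = 450 * 5 = 2250
  ADD R0, 4  → R0 = 2250 + 4 = 2254
Final: R0 = 2254

2254


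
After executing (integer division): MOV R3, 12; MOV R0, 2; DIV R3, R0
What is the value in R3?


Register state trace:
  MOV R3, 12  → R3 = 12
  MOV R0, 2  → R0 = 2
  DIV R3, R0  → R3 = 12 // 2 = 6
Final: R3 = 6

6


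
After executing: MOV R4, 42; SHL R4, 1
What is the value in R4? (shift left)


Register state trace:
  MOV R4, 42  → R4 = 42
  SHL R4, 1  → R4 = 42 << 1 = 42 * 2^1 = 84
Final: R4 = 84

84


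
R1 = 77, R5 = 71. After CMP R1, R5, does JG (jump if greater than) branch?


Trace:
  R1 = 77, R5 = 71
  CMP R1, R5  → compares 77 vs 71
  JG checks: is 77 greater than 71?
  77 > 71, so condition is true
Branch taken: Yes

Yes


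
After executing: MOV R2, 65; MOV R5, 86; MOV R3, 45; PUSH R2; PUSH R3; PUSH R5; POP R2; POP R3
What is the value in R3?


Stack trace (top is rightmost):
  MOV R2, 65  → R2 = 65
  MOV R5, 86  → R5 = 86
  MOV R3, 45  → R3 = 45
  PUSH R2  → stack: [65]
  PUSH R3  → stack: [65, 45]
  PUSH R5  → stack: [65, 45, 86]
  POP R2  → R2 = 86, stack: [65, 45]
  POP R3  → R3 = 45, stack: [65]
Final: R3 = 45

45


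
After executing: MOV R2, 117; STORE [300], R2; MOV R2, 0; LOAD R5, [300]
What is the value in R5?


Register and memory trace:
  MOV R2, 117  → R2 = 117
  STORE [300], R2  → mem[300] = 117
  MOV R2, 0  → R2 = 0
  LOAD R5, [300]  → R5 = mem[300] = 117
Final: R5 = 117

117


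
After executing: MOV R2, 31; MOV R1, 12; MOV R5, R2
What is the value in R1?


Register state trace:
  MOV R2, 31  → R2 = 31
  MOV R1, 12  → R1 = 12
  MOV R5, R2  → R5 = 31
Final: R1 = 12

12


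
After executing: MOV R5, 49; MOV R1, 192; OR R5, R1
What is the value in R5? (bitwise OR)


Register state trace:
  MOV R5, 49  → R5 = 49 (0b00110001)
  MOV R1, 192  → R1 = 192 (0b11000000)
  OR R5, R1   → R5 = 49 OR 192 = 241 (0b11110001)
Final: R5 = 241

241


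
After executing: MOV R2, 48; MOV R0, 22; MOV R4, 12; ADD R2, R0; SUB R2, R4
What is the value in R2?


Register state trace:
  MOV R2, 48  → R2 = 48
  MOV R0, 22  → R0 = 22
  MOV R4, 12  → R4 = 12
  ADD R2, R0  → R2 = 48 + 22 = 70
  SUB R2, R4  → R2 = 70 - 12 = 58
Final: R2 = 58

58


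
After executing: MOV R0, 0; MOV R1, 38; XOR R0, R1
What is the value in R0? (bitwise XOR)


Register state trace:
  MOV R0, 0  → R0 = 0 (0b00000000)
  MOV R1, 38  → R1 = 38 (0b00100110)
  XOR R0, R1  → R0 = 0 XOR 38 = 38 (0b00100110)
Final: R0 = 38

38


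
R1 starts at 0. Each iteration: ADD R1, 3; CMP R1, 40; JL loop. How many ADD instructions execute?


Loop trace (R1 starts at 0, target 40, step 3):
  ADD #1: R1 = 0 + 3 = 3  → 3 < 40, loop
  ADD #2: R1 = 3 + 3 = 6  → 6 < 40, loop
  ADD #3: R1 = 6 + 3 = 9  → 9 < 40, loop
  ADD #4: R1 = 9 + 3 = 12  → 12 < 40, loop
  ADD #5: R1 = 12 + 3 = 15  → 15 < 40, loop
  ADD #6: R1 = 15 + 3 = 18  → 18 < 40, loop
  ADD #7: R1 = 18 + 3 = 21  → 21 < 40, loop
  ADD #8: R1 = 21 + 3 = 24  → 24 < 40, loop
  ADD #9: R1 = 24 + 3 = 27  → 27 < 40, loop
  ADD #10: R1 = 27 + 3 = 30  → 30 < 40, loop
  ADD #11: R1 = 30 + 3 = 33  → 33 < 40, loop
  ADD #12: R1 = 33 + 3 = 36  → 36 < 40, loop
  ADD #13: R1 = 36 + 3 = 39  → 39 < 40, loop
  ADD #14: R1 = 39 + 3 = 42  → 42 >= 40, exit
Total ADD instructions: 14

14


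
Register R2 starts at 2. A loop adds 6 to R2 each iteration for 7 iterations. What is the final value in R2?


Starting value: R2 = 2
  Iter 1: R2 = 2 + 6 = 8
  Iter 2: R2 = 8 + 6 = 14
  Iter 3: R2 = 14 + 6 = 20
  Iter 4: R2 = 20 + 6 = 26
  Iter 5: R2 = 26 + 6 = 32
  Iter 6: R2 = 32 + 6 = 38
  Iter 7: R2 = 38 + 6 = 44
Final: R2 = 44

44


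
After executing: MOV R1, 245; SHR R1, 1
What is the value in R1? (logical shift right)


Register state trace:
  MOV R1, 245  → R1 = 245
  SHR R1, 1  → R1 = 245 >> 1 = 245 // 2^1 = 122
Final: R1 = 122

122


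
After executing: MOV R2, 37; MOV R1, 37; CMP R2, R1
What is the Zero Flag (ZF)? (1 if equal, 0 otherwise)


Register state trace:
  MOV R2, 37  → R2 = 37
  MOV R1, 37  → R1 = 37
  CMP R2, R1  → computes 37 - 37 = 0
  Result is zero, so values are equal
ZF = 1

1


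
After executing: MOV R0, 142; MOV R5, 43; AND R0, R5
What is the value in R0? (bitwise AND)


Register state trace:
  MOV R0, 142  → R0 = 142 (0b10001110)
  MOV R5, 43  → R5 = 43 (0b00101011)
  AND R0, R5  → R0 = 142 AND 43 = 10 (0b00001010)
Final: R0 = 10

10


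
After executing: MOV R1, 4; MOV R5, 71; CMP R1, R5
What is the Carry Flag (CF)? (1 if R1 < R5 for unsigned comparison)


Register state trace:
  MOV R1, 4  → R1 = 4
  MOV R5, 71  → R5 = 71
  CMP R1, R5  → unsigned 4 - 71: borrow occurs
  4 < 71, so CF = 1
CF = 1

1


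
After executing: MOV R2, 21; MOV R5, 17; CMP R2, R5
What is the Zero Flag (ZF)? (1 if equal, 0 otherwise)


Register state trace:
  MOV R2, 21  → R2 = 21
  MOV R5, 17  → R5 = 17
  CMP R2, R5  → computes 21 - 17 = 4
  Result is nonzero, so values are not equal
ZF = 0

0


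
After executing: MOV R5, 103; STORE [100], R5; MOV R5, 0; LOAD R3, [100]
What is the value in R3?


Register and memory trace:
  MOV R5, 103  → R5 = 103
  STORE [100], R5  → mem[100] = 103
  MOV R5, 0  → R5 = 0
  LOAD R3, [100]  → R3 = mem[100] = 103
Final: R3 = 103

103


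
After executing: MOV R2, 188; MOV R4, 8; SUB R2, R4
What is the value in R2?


Register state trace:
  MOV R2, 188  → R2 = 188
  MOV R4, 8  → R4 = 8
  SUB R2, R4  → R2 = 188 - 8 = 180
Final: R2 = 180

180


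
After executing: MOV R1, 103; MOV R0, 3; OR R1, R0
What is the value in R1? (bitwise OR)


Register state trace:
  MOV R1, 103  → R1 = 103 (0b01100111)
  MOV R0, 3  → R0 = 3 (0b00000011)
  OR R1, R0   → R1 = 103 OR 3 = 103 (0b01100111)
Final: R1 = 103

103


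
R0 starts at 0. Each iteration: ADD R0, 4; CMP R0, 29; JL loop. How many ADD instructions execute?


Loop trace (R0 starts at 0, target 29, step 4):
  ADD #1: R0 = 0 + 4 = 4  → 4 < 29, loop
  ADD #2: R0 = 4 + 4 = 8  → 8 < 29, loop
  ADD #3: R0 = 8 + 4 = 12  → 12 < 29, loop
  ADD #4: R0 = 12 + 4 = 16  → 16 < 29, loop
  ADD #5: R0 = 16 + 4 = 20  → 20 < 29, loop
  ADD #6: R0 = 20 + 4 = 24  → 24 < 29, loop
  ADD #7: R0 = 24 + 4 = 28  → 28 < 29, loop
  ADD #8: R0 = 28 + 4 = 32  → 32 >= 29, exit
Total ADD instructions: 8

8


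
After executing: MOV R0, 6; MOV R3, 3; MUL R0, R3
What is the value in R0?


Register state trace:
  MOV R0, 6  → R0 = 6
  MOV R3, 3  → R3 = 3
  MUL R0, R3  → R0 = 6 * 3 = 18
Final: R0 = 18

18


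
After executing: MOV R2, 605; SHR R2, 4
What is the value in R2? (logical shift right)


Register state trace:
  MOV R2, 605  → R2 = 605
  SHR R2, 4  → R2 = 605 >> 4 = 605 // 2^4 = 37
Final: R2 = 37

37


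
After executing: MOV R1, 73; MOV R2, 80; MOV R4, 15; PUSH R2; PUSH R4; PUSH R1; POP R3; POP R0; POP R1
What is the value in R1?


Stack trace (top is rightmost):
  MOV R1, 73  → R1 = 73
  MOV R2, 80  → R2 = 80
  MOV R4, 15  → R4 = 15
  PUSH R2  → stack: [80]
  PUSH R4  → stack: [80, 15]
  PUSH R1  → stack: [80, 15, 73]
  POP R3  → R3 = 73, stack: [80, 15]
  POP R0  → R0 = 15, stack: [80]
  POP R1  → R1 = 80, stack: []
Final: R1 = 80

80


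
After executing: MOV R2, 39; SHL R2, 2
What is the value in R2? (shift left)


Register state trace:
  MOV R2, 39  → R2 = 39
  SHL R2, 2  → R2 = 39 << 2 = 39 * 2^2 = 156
Final: R2 = 156

156


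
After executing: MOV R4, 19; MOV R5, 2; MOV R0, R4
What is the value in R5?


Register state trace:
  MOV R4, 19  → R4 = 19
  MOV R5, 2  → R5 = 2
  MOV R0, R4  → R0 = 19
Final: R5 = 2

2


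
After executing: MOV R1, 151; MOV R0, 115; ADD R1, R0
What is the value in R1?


Register state trace:
  MOV R1, 151  → R1 = 151
  MOV R0, 115  → R0 = 115
  ADD R1, R0  → R1 = 151 + 115 = 266
Final: R1 = 266

266


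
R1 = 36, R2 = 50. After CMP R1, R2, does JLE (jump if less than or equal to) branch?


Trace:
  R1 = 36, R2 = 50
  CMP R1, R2  → compares 36 vs 50
  JLE checks: is 36 less than or equal to 50?
  36 < 50, so condition is true
Branch taken: Yes

Yes


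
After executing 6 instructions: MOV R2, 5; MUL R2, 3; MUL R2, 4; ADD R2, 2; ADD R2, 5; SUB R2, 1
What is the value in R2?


Register state trace:
  MOV R2, 5  → R2 = 5
  MUL R2, 3  → R2 = 5 * 3 = 15
  MUL R2, 4  → R2 = 15 * 4 = 60
  ADD R2, 2  → R2 = 60 + 2 = 62
  ADD R2, 5  → R2 = 62 + 5 = 67
  SUB R2, 1  → R2 = 67 - 1 = 66
Final: R2 = 66

66


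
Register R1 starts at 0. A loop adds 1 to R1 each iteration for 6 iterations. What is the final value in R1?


Starting value: R1 = 0
  Iter 1: R1 = 0 + 1 = 1
  Iter 2: R1 = 1 + 1 = 2
  Iter 3: R1 = 2 + 1 = 3
  Iter 4: R1 = 3 + 1 = 4
  Iter 5: R1 = 4 + 1 = 5
  Iter 6: R1 = 5 + 1 = 6
Final: R1 = 6

6


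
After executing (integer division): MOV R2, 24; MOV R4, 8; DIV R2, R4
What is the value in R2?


Register state trace:
  MOV R2, 24  → R2 = 24
  MOV R4, 8  → R4 = 8
  DIV R2, R4  → R2 = 24 // 8 = 3
Final: R2 = 3

3


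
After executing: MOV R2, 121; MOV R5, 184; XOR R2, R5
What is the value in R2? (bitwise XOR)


Register state trace:
  MOV R2, 121  → R2 = 121 (0b01111001)
  MOV R5, 184  → R5 = 184 (0b10111000)
  XOR R2, R5  → R2 = 121 XOR 184 = 193 (0b11000001)
Final: R2 = 193

193


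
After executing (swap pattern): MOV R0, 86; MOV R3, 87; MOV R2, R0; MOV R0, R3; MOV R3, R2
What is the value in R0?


Register state trace (swap pattern):
  MOV R0, 86  → R0 = 86
  MOV R3, 87  → R3 = 87
  MOV R2, R0  → R2 = 86  (save R0)
  MOV R0, R3  → R0 = 87  (R0 gets R3's value)
  MOV R3, R2  → R3 = 86  (R3 gets saved value)
Final: R0 = 87

87


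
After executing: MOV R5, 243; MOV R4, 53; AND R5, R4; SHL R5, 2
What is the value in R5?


Register state trace:
  MOV R5, 243  → R5 = 243 (0b11110011)
  MOV R4, 53  → R4 = 53 (0b00110101)
  AND R5, R4  → R5 = 243 AND 53 = 49 (0b00110001)
  SHL R5, 2  → R5 = 49 << 2 = 196
Final: R5 = 196

196


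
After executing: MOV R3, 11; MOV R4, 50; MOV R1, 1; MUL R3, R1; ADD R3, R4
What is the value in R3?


Register state trace:
  MOV R3, 11  → R3 = 11
  MOV R4, 50  → R4 = 50
  MOV R1, 1  → R1 = 1
  MUL R3, R1  → R3 = 11 * 1 = 11
  ADD R3, R4  → R3 = 11 + 50 = 61
Final: R3 = 61

61


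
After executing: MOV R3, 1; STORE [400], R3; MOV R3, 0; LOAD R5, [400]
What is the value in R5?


Register and memory trace:
  MOV R3, 1  → R3 = 1
  STORE [400], R3  → mem[400] = 1
  MOV R3, 0  → R3 = 0
  LOAD R5, [400]  → R5 = mem[400] = 1
Final: R5 = 1

1


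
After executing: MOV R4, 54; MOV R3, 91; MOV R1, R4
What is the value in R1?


Register state trace:
  MOV R4, 54  → R4 = 54
  MOV R3, 91  → R3 = 91
  MOV R1, R4  → R1 = 54
Final: R1 = 54

54


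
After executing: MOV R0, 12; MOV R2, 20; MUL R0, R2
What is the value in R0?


Register state trace:
  MOV R0, 12  → R0 = 12
  MOV R2, 20  → R2 = 20
  MUL R0, R2  → R0 = 12 * 20 = 240
Final: R0 = 240

240


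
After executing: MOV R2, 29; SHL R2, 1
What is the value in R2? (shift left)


Register state trace:
  MOV R2, 29  → R2 = 29
  SHL R2, 1  → R2 = 29 << 1 = 29 * 2^1 = 58
Final: R2 = 58

58


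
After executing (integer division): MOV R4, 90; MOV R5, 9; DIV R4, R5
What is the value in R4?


Register state trace:
  MOV R4, 90  → R4 = 90
  MOV R5, 9  → R5 = 9
  DIV R4, R5  → R4 = 90 // 9 = 10
Final: R4 = 10

10


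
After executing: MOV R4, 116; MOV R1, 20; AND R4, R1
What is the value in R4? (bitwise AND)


Register state trace:
  MOV R4, 116  → R4 = 116 (0b01110100)
  MOV R1, 20  → R1 = 20 (0b00010100)
  AND R4, R1  → R4 = 116 AND 20 = 20 (0b00010100)
Final: R4 = 20

20


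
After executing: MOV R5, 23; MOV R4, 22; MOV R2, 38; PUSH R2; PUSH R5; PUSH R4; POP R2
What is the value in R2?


Stack trace (top is rightmost):
  MOV R5, 23  → R5 = 23
  MOV R4, 22  → R4 = 22
  MOV R2, 38  → R2 = 38
  PUSH R2  → stack: [38]
  PUSH R5  → stack: [38, 23]
  PUSH R4  → stack: [38, 23, 22]
  POP R2  → R2 = 22, stack: [38, 23]
Final: R2 = 22

22


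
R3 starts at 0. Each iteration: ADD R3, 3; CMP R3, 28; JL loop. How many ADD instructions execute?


Loop trace (R3 starts at 0, target 28, step 3):
  ADD #1: R3 = 0 + 3 = 3  → 3 < 28, loop
  ADD #2: R3 = 3 + 3 = 6  → 6 < 28, loop
  ADD #3: R3 = 6 + 3 = 9  → 9 < 28, loop
  ADD #4: R3 = 9 + 3 = 12  → 12 < 28, loop
  ADD #5: R3 = 12 + 3 = 15  → 15 < 28, loop
  ADD #6: R3 = 15 + 3 = 18  → 18 < 28, loop
  ADD #7: R3 = 18 + 3 = 21  → 21 < 28, loop
  ADD #8: R3 = 21 + 3 = 24  → 24 < 28, loop
  ADD #9: R3 = 24 + 3 = 27  → 27 < 28, loop
  ADD #10: R3 = 27 + 3 = 30  → 30 >= 28, exit
Total ADD instructions: 10

10


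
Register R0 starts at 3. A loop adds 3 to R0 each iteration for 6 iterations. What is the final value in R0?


Starting value: R0 = 3
  Iter 1: R0 = 3 + 3 = 6
  Iter 2: R0 = 6 + 3 = 9
  Iter 3: R0 = 9 + 3 = 12
  Iter 4: R0 = 12 + 3 = 15
  Iter 5: R0 = 15 + 3 = 18
  Iter 6: R0 = 18 + 3 = 21
Final: R0 = 21

21


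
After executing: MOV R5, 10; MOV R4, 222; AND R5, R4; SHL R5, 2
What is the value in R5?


Register state trace:
  MOV R5, 10  → R5 = 10 (0b00001010)
  MOV R4, 222  → R4 = 222 (0b11011110)
  AND R5, R4  → R5 = 10 AND 222 = 10 (0b00001010)
  SHL R5, 2  → R5 = 10 << 2 = 40
Final: R5 = 40

40


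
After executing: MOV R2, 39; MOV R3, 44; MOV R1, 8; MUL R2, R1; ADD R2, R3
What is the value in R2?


Register state trace:
  MOV R2, 39  → R2 = 39
  MOV R3, 44  → R3 = 44
  MOV R1, 8  → R1 = 8
  MUL R2, R1  → R2 = 39 * 8 = 312
  ADD R2, R3  → R2 = 312 + 44 = 356
Final: R2 = 356

356


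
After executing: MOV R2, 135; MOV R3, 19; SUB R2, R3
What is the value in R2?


Register state trace:
  MOV R2, 135  → R2 = 135
  MOV R3, 19  → R3 = 19
  SUB R2, R3  → R2 = 135 - 19 = 116
Final: R2 = 116

116


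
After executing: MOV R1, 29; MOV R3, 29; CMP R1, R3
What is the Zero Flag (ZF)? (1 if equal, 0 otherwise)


Register state trace:
  MOV R1, 29  → R1 = 29
  MOV R3, 29  → R3 = 29
  CMP R1, R3  → computes 29 - 29 = 0
  Result is zero, so values are equal
ZF = 1

1


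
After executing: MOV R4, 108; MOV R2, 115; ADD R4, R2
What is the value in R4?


Register state trace:
  MOV R4, 108  → R4 = 108
  MOV R2, 115  → R2 = 115
  ADD R4, R2  → R4 = 108 + 115 = 223
Final: R4 = 223

223


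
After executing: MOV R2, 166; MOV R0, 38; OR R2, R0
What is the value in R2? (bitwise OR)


Register state trace:
  MOV R2, 166  → R2 = 166 (0b10100110)
  MOV R0, 38  → R0 = 38 (0b00100110)
  OR R2, R0   → R2 = 166 OR 38 = 166 (0b10100110)
Final: R2 = 166

166


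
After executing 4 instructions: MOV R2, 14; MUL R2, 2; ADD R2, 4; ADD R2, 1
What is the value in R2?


Register state trace:
  MOV R2, 14  → R2 = 14
  MUL R2, 2  → R2 = 14 * 2 = 28
  ADD R2, 4  → R2 = 28 + 4 = 32
  ADD R2, 1  → R2 = 32 + 1 = 33
Final: R2 = 33

33


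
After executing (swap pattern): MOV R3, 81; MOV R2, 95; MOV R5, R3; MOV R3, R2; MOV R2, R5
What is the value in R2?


Register state trace (swap pattern):
  MOV R3, 81  → R3 = 81
  MOV R2, 95  → R2 = 95
  MOV R5, R3  → R5 = 81  (save R3)
  MOV R3, R2  → R3 = 95  (R3 gets R2's value)
  MOV R2, R5  → R2 = 81  (R2 gets saved value)
Final: R2 = 81

81


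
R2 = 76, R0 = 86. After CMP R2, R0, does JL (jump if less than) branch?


Trace:
  R2 = 76, R0 = 86
  CMP R2, R0  → compares 76 vs 86
  JL checks: is 76 less than 86?
  76 < 86, so condition is true
Branch taken: Yes

Yes


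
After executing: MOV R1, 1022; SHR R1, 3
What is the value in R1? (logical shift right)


Register state trace:
  MOV R1, 1022  → R1 = 1022
  SHR R1, 3  → R1 = 1022 >> 3 = 1022 // 2^3 = 127
Final: R1 = 127

127


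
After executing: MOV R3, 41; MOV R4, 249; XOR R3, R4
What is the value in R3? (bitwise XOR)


Register state trace:
  MOV R3, 41  → R3 = 41 (0b00101001)
  MOV R4, 249  → R4 = 249 (0b11111001)
  XOR R3, R4  → R3 = 41 XOR 249 = 208 (0b11010000)
Final: R3 = 208

208


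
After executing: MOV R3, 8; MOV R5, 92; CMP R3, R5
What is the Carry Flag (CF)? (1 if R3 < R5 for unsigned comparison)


Register state trace:
  MOV R3, 8  → R3 = 8
  MOV R5, 92  → R5 = 92
  CMP R3, R5  → unsigned 8 - 92: borrow occurs
  8 < 92, so CF = 1
CF = 1

1


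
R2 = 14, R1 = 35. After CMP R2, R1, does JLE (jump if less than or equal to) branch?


Trace:
  R2 = 14, R1 = 35
  CMP R2, R1  → compares 14 vs 35
  JLE checks: is 14 less than or equal to 35?
  14 < 35, so condition is true
Branch taken: Yes

Yes


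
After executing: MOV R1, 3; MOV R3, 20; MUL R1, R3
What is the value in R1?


Register state trace:
  MOV R1, 3  → R1 = 3
  MOV R3, 20  → R3 = 20
  MUL R1, R3  → R1 = 3 * 20 = 60
Final: R1 = 60

60


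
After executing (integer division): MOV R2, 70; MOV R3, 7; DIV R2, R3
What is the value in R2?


Register state trace:
  MOV R2, 70  → R2 = 70
  MOV R3, 7  → R3 = 7
  DIV R2, R3  → R2 = 70 // 7 = 10
Final: R2 = 10

10


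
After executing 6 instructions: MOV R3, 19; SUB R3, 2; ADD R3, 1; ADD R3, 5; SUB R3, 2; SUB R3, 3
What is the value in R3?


Register state trace:
  MOV R3, 19  → R3 = 19
  SUB R3, 2  → R3 = 19 - 2 = 17
  ADD R3, 1  → R3 = 17 + 1 = 18
  ADD R3, 5  → R3 = 18 + 5 = 23
  SUB R3, 2  → R3 = 23 - 2 = 21
  SUB R3, 3  → R3 = 21 - 3 = 18
Final: R3 = 18

18


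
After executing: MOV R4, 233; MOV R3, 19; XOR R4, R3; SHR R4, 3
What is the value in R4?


Register state trace:
  MOV R4, 233  → R4 = 233 (0b11101001)
  MOV R3, 19  → R3 = 19 (0b00010011)
  XOR R4, R3  → R4 = 233 XOR 19 = 250 (0b11111010)
  SHR R4, 3  → R4 = 250 >> 3 = 31
Final: R4 = 31

31


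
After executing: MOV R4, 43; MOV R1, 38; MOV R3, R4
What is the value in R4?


Register state trace:
  MOV R4, 43  → R4 = 43
  MOV R1, 38  → R1 = 38
  MOV R3, R4  → R3 = 43
Final: R4 = 43

43


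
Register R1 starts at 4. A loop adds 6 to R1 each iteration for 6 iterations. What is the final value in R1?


Starting value: R1 = 4
  Iter 1: R1 = 4 + 6 = 10
  Iter 2: R1 = 10 + 6 = 16
  Iter 3: R1 = 16 + 6 = 22
  Iter 4: R1 = 22 + 6 = 28
  Iter 5: R1 = 28 + 6 = 34
  Iter 6: R1 = 34 + 6 = 40
Final: R1 = 40

40


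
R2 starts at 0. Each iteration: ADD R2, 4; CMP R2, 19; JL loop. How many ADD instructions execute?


Loop trace (R2 starts at 0, target 19, step 4):
  ADD #1: R2 = 0 + 4 = 4  → 4 < 19, loop
  ADD #2: R2 = 4 + 4 = 8  → 8 < 19, loop
  ADD #3: R2 = 8 + 4 = 12  → 12 < 19, loop
  ADD #4: R2 = 12 + 4 = 16  → 16 < 19, loop
  ADD #5: R2 = 16 + 4 = 20  → 20 >= 19, exit
Total ADD instructions: 5

5


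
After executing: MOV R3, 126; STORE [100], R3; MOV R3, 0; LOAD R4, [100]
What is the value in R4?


Register and memory trace:
  MOV R3, 126  → R3 = 126
  STORE [100], R3  → mem[100] = 126
  MOV R3, 0  → R3 = 0
  LOAD R4, [100]  → R4 = mem[100] = 126
Final: R4 = 126

126


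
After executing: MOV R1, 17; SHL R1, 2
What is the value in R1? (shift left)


Register state trace:
  MOV R1, 17  → R1 = 17
  SHL R1, 2  → R1 = 17 << 2 = 17 * 2^2 = 68
Final: R1 = 68

68


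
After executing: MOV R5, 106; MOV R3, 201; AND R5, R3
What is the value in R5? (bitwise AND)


Register state trace:
  MOV R5, 106  → R5 = 106 (0b01101010)
  MOV R3, 201  → R3 = 201 (0b11001001)
  AND R5, R3  → R5 = 106 AND 201 = 72 (0b01001000)
Final: R5 = 72

72


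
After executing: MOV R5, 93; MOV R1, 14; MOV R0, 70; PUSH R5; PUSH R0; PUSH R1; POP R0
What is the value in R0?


Stack trace (top is rightmost):
  MOV R5, 93  → R5 = 93
  MOV R1, 14  → R1 = 14
  MOV R0, 70  → R0 = 70
  PUSH R5  → stack: [93]
  PUSH R0  → stack: [93, 70]
  PUSH R1  → stack: [93, 70, 14]
  POP R0  → R0 = 14, stack: [93, 70]
Final: R0 = 14

14


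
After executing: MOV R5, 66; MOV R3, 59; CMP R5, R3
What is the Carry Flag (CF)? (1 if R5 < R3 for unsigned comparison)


Register state trace:
  MOV R5, 66  → R5 = 66
  MOV R3, 59  → R3 = 59
  CMP R5, R3  → unsigned 66 - 59: no borrow
  66 >= 59, so CF = 0
CF = 0

0


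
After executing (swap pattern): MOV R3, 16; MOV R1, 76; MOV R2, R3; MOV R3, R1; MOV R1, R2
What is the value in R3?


Register state trace (swap pattern):
  MOV R3, 16  → R3 = 16
  MOV R1, 76  → R1 = 76
  MOV R2, R3  → R2 = 16  (save R3)
  MOV R3, R1  → R3 = 76  (R3 gets R1's value)
  MOV R1, R2  → R1 = 16  (R1 gets saved value)
Final: R3 = 76

76


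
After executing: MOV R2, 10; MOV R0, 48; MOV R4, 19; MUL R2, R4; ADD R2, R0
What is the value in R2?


Register state trace:
  MOV R2, 10  → R2 = 10
  MOV R0, 48  → R0 = 48
  MOV R4, 19  → R4 = 19
  MUL R2, R4  → R2 = 10 * 19 = 190
  ADD R2, R0  → R2 = 190 + 48 = 238
Final: R2 = 238

238


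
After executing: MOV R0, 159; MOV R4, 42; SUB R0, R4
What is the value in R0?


Register state trace:
  MOV R0, 159  → R0 = 159
  MOV R4, 42  → R4 = 42
  SUB R0, R4  → R0 = 159 - 42 = 117
Final: R0 = 117

117


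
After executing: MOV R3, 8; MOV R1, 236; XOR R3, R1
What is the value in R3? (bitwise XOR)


Register state trace:
  MOV R3, 8  → R3 = 8 (0b00001000)
  MOV R1, 236  → R1 = 236 (0b11101100)
  XOR R3, R1  → R3 = 8 XOR 236 = 228 (0b11100100)
Final: R3 = 228

228


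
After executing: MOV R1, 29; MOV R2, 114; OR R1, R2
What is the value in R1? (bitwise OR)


Register state trace:
  MOV R1, 29  → R1 = 29 (0b00011101)
  MOV R2, 114  → R2 = 114 (0b01110010)
  OR R1, R2   → R1 = 29 OR 114 = 127 (0b01111111)
Final: R1 = 127

127


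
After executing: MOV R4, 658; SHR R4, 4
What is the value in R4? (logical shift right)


Register state trace:
  MOV R4, 658  → R4 = 658
  SHR R4, 4  → R4 = 658 >> 4 = 658 // 2^4 = 41
Final: R4 = 41

41


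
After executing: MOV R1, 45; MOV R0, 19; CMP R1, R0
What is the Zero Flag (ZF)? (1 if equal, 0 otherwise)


Register state trace:
  MOV R1, 45  → R1 = 45
  MOV R0, 19  → R0 = 19
  CMP R1, R0  → computes 45 - 19 = 26
  Result is nonzero, so values are not equal
ZF = 0

0


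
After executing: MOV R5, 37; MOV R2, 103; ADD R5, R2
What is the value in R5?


Register state trace:
  MOV R5, 37  → R5 = 37
  MOV R2, 103  → R2 = 103
  ADD R5, R2  → R5 = 37 + 103 = 140
Final: R5 = 140

140


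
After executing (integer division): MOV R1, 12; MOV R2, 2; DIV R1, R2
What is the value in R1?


Register state trace:
  MOV R1, 12  → R1 = 12
  MOV R2, 2  → R2 = 2
  DIV R1, R2  → R1 = 12 // 2 = 6
Final: R1 = 6

6


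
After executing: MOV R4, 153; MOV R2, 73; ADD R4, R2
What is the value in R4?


Register state trace:
  MOV R4, 153  → R4 = 153
  MOV R2, 73  → R2 = 73
  ADD R4, R2  → R4 = 153 + 73 = 226
Final: R4 = 226

226


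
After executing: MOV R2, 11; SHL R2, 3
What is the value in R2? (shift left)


Register state trace:
  MOV R2, 11  → R2 = 11
  SHL R2, 3  → R2 = 11 << 3 = 11 * 2^3 = 88
Final: R2 = 88

88
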